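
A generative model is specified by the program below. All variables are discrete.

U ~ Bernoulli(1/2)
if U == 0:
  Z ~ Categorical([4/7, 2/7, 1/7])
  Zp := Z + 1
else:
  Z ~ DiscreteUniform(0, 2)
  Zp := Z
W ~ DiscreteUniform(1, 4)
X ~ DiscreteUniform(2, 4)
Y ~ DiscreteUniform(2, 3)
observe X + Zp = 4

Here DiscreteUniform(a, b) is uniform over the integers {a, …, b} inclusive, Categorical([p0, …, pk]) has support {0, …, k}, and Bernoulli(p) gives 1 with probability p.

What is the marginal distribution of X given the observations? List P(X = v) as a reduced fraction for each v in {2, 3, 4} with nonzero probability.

Enumerate traces; 40 have nonzero weight after conditioning:
  (U=0, Z=0, W=1, X=3, Y=2) weight 1/84
  (U=0, Z=0, W=1, X=3, Y=3) weight 1/84
  (U=0, Z=0, W=2, X=3, Y=2) weight 1/84
  (U=0, Z=0, W=2, X=3, Y=3) weight 1/84
  (U=0, Z=0, W=3, X=3, Y=2) weight 1/84
  (U=0, Z=0, W=3, X=3, Y=3) weight 1/84
  (U=0, Z=0, W=4, X=3, Y=2) weight 1/84
  (U=0, Z=0, W=4, X=3, Y=3) weight 1/84
  (U=0, Z=1, W=1, X=2, Y=2) weight 1/168
  (U=1, Z=0, W=1, X=4, Y=2) weight 1/144
  … 30 more
Group by X:
  weight(X=2) = 13/126
  weight(X=3) = 19/126
  weight(X=4) = 1/18
Total weight = 13/126 + 19/126 + 1/18 = 13/42
P(X=2 | obs) = 13/126 / 13/42 = 1/3
P(X=3 | obs) = 19/126 / 13/42 = 19/39
P(X=4 | obs) = 1/18 / 13/42 = 7/39

P(X=2) = 1/3, P(X=3) = 19/39, P(X=4) = 7/39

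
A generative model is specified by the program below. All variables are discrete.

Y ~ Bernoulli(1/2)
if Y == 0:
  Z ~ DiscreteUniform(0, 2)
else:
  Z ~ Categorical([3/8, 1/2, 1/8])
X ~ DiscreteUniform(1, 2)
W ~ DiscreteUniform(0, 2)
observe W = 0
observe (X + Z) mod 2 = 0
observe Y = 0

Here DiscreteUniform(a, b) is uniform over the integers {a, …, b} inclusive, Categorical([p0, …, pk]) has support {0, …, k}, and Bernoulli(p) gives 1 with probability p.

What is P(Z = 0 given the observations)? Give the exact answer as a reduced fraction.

Enumerate traces; 3 have nonzero weight after conditioning:
  (Y=0, Z=0, X=2, W=0) weight 1/36
  (Y=0, Z=1, X=1, W=0) weight 1/36
  (Y=0, Z=2, X=2, W=0) weight 1/36
Group by Z:
  weight(Z=0) = 1/36
  weight(Z=1) = 1/36
  weight(Z=2) = 1/36
Total weight = 1/36 + 1/36 + 1/36 = 1/12
P(Z=0 | obs) = 1/36 / 1/12 = 1/3
P(Z=1 | obs) = 1/36 / 1/12 = 1/3
P(Z=2 | obs) = 1/36 / 1/12 = 1/3

P(Z = 0 | obs) = 1/3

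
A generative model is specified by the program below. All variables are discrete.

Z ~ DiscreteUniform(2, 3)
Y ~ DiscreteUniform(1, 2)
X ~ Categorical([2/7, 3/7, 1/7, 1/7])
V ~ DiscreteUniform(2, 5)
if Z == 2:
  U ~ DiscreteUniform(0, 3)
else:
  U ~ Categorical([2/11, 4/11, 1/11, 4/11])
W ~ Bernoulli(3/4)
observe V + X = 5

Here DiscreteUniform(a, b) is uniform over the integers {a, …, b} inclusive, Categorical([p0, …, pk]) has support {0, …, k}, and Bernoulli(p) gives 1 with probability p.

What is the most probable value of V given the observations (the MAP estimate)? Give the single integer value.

Enumerate traces; 128 have nonzero weight after conditioning:
  (Z=2, Y=1, X=0, V=5, U=0, W=0) weight 1/896
  (Z=2, Y=1, X=0, V=5, U=0, W=1) weight 3/896
  (Z=2, Y=1, X=0, V=5, U=1, W=0) weight 1/896
  (Z=2, Y=1, X=0, V=5, U=1, W=1) weight 3/896
  (Z=2, Y=1, X=0, V=5, U=2, W=0) weight 1/896
  (Z=2, Y=1, X=0, V=5, U=2, W=1) weight 3/896
  (Z=2, Y=1, X=0, V=5, U=3, W=0) weight 1/896
  (Z=2, Y=1, X=0, V=5, U=3, W=1) weight 3/896
  (Z=2, Y=1, X=1, V=4, U=0, W=0) weight 3/1792
  (Z=2, Y=1, X=2, V=3, U=0, W=0) weight 1/1792
  … 118 more
Group by V:
  weight(V=2) = 1/28
  weight(V=3) = 1/28
  weight(V=4) = 3/28
  weight(V=5) = 1/14
Total weight = 1/28 + 1/28 + 3/28 + 1/14 = 1/4
P(V=2 | obs) = 1/28 / 1/4 = 1/7
P(V=3 | obs) = 1/28 / 1/4 = 1/7
P(V=4 | obs) = 3/28 / 1/4 = 3/7
P(V=5 | obs) = 1/14 / 1/4 = 2/7
argmax = 4

argmax_v P(V = v | obs) = 4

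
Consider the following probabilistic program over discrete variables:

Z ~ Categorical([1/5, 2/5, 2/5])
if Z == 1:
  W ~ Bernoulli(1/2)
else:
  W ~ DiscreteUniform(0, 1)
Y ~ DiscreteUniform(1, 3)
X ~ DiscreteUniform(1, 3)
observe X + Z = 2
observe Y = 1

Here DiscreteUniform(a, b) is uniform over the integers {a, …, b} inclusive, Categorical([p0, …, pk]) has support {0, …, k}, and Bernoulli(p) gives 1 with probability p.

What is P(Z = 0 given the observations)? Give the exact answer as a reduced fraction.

P(Z = 0 | obs) = 1/3

Enumerate traces; 4 have nonzero weight after conditioning:
  (Z=0, W=0, Y=1, X=2) weight 1/90
  (Z=0, W=1, Y=1, X=2) weight 1/90
  (Z=1, W=0, Y=1, X=1) weight 1/45
  (Z=1, W=1, Y=1, X=1) weight 1/45
Group by Z:
  weight(Z=0) = 1/45
  weight(Z=1) = 2/45
Total weight = 1/45 + 2/45 = 1/15
P(Z=0 | obs) = 1/45 / 1/15 = 1/3
P(Z=1 | obs) = 2/45 / 1/15 = 2/3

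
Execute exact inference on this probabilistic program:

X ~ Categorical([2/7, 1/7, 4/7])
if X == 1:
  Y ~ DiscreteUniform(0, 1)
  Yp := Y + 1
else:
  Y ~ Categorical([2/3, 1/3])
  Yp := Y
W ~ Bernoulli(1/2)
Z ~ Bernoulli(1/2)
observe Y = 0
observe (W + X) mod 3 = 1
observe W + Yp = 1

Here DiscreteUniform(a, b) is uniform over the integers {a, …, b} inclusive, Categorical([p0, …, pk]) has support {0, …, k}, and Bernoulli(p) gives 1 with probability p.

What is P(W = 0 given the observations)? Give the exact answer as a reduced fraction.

Enumerate traces; 4 have nonzero weight after conditioning:
  (X=0, Y=0, W=1, Z=0) weight 1/21
  (X=0, Y=0, W=1, Z=1) weight 1/21
  (X=1, Y=0, W=0, Z=0) weight 1/56
  (X=1, Y=0, W=0, Z=1) weight 1/56
Group by W:
  weight(W=0) = 1/28
  weight(W=1) = 2/21
Total weight = 1/28 + 2/21 = 11/84
P(W=0 | obs) = 1/28 / 11/84 = 3/11
P(W=1 | obs) = 2/21 / 11/84 = 8/11

P(W = 0 | obs) = 3/11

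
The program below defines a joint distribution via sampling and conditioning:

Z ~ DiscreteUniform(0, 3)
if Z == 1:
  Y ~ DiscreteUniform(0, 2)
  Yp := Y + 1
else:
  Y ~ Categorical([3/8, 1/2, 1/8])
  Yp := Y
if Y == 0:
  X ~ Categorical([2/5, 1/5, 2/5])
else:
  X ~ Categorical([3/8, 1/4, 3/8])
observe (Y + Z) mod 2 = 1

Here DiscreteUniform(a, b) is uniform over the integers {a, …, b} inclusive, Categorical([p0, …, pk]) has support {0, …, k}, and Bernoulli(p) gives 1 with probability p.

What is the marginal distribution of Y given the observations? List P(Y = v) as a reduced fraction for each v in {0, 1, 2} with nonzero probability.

Enumerate traces; 18 have nonzero weight after conditioning:
  (Z=0, Y=1, X=0) weight 3/64
  (Z=0, Y=1, X=1) weight 1/32
  (Z=0, Y=1, X=2) weight 3/64
  (Z=1, Y=0, X=0) weight 1/30
  (Z=1, Y=0, X=1) weight 1/60
  (Z=1, Y=0, X=2) weight 1/30
  (Z=1, Y=2, X=0) weight 1/32
  (Z=1, Y=2, X=1) weight 1/48
  … 10 more
Group by Y:
  weight(Y=0) = 17/96
  weight(Y=1) = 1/4
  weight(Y=2) = 11/96
Total weight = 17/96 + 1/4 + 11/96 = 13/24
P(Y=0 | obs) = 17/96 / 13/24 = 17/52
P(Y=1 | obs) = 1/4 / 13/24 = 6/13
P(Y=2 | obs) = 11/96 / 13/24 = 11/52

P(Y=0) = 17/52, P(Y=1) = 6/13, P(Y=2) = 11/52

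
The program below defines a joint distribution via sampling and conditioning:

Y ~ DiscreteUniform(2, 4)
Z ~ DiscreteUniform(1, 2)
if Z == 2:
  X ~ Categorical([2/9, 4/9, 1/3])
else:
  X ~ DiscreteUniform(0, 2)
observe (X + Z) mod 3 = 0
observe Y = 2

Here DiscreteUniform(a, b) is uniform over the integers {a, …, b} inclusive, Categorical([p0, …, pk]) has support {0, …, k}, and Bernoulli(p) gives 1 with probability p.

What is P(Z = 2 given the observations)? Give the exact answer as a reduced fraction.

P(Z = 2 | obs) = 4/7

Enumerate traces; 2 have nonzero weight after conditioning:
  (Y=2, Z=1, X=2) weight 1/18
  (Y=2, Z=2, X=1) weight 2/27
Group by Z:
  weight(Z=1) = 1/18
  weight(Z=2) = 2/27
Total weight = 1/18 + 2/27 = 7/54
P(Z=1 | obs) = 1/18 / 7/54 = 3/7
P(Z=2 | obs) = 2/27 / 7/54 = 4/7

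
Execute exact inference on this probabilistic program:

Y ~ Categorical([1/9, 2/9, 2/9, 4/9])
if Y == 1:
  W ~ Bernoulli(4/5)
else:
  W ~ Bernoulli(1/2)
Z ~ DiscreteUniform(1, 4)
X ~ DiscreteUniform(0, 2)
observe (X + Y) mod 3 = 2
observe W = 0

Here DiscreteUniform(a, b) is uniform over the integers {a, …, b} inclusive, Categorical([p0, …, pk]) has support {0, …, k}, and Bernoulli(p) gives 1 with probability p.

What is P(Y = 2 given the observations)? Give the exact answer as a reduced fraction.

Enumerate traces; 16 have nonzero weight after conditioning:
  (Y=0, W=0, Z=1, X=2) weight 1/216
  (Y=0, W=0, Z=2, X=2) weight 1/216
  (Y=0, W=0, Z=3, X=2) weight 1/216
  (Y=0, W=0, Z=4, X=2) weight 1/216
  (Y=1, W=0, Z=1, X=1) weight 1/270
  (Y=1, W=0, Z=2, X=1) weight 1/270
  (Y=1, W=0, Z=3, X=1) weight 1/270
  (Y=1, W=0, Z=4, X=1) weight 1/270
  (Y=2, W=0, Z=1, X=0) weight 1/108
  (Y=3, W=0, Z=1, X=2) weight 1/54
  … 6 more
Group by Y:
  weight(Y=0) = 1/54
  weight(Y=1) = 2/135
  weight(Y=2) = 1/27
  weight(Y=3) = 2/27
Total weight = 1/54 + 2/135 + 1/27 + 2/27 = 13/90
P(Y=0 | obs) = 1/54 / 13/90 = 5/39
P(Y=1 | obs) = 2/135 / 13/90 = 4/39
P(Y=2 | obs) = 1/27 / 13/90 = 10/39
P(Y=3 | obs) = 2/27 / 13/90 = 20/39

P(Y = 2 | obs) = 10/39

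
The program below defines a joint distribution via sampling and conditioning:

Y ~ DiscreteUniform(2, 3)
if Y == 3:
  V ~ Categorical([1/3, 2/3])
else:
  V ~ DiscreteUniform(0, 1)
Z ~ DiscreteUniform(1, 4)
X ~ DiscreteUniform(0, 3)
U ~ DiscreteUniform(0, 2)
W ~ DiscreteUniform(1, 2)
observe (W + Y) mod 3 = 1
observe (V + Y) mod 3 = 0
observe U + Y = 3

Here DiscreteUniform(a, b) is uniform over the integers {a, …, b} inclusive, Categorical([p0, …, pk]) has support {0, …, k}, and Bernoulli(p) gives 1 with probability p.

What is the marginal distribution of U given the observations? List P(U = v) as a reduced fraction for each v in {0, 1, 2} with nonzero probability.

Enumerate traces; 32 have nonzero weight after conditioning:
  (Y=2, V=1, Z=1, X=0, U=1, W=2) weight 1/384
  (Y=2, V=1, Z=1, X=1, U=1, W=2) weight 1/384
  (Y=2, V=1, Z=1, X=2, U=1, W=2) weight 1/384
  (Y=2, V=1, Z=1, X=3, U=1, W=2) weight 1/384
  (Y=2, V=1, Z=2, X=0, U=1, W=2) weight 1/384
  (Y=2, V=1, Z=2, X=1, U=1, W=2) weight 1/384
  (Y=2, V=1, Z=2, X=2, U=1, W=2) weight 1/384
  (Y=2, V=1, Z=2, X=3, U=1, W=2) weight 1/384
  (Y=3, V=0, Z=1, X=0, U=0, W=1) weight 1/576
  … 23 more
Group by U:
  weight(U=0) = 1/36
  weight(U=1) = 1/24
Total weight = 1/36 + 1/24 = 5/72
P(U=0 | obs) = 1/36 / 5/72 = 2/5
P(U=1 | obs) = 1/24 / 5/72 = 3/5

P(U=0) = 2/5, P(U=1) = 3/5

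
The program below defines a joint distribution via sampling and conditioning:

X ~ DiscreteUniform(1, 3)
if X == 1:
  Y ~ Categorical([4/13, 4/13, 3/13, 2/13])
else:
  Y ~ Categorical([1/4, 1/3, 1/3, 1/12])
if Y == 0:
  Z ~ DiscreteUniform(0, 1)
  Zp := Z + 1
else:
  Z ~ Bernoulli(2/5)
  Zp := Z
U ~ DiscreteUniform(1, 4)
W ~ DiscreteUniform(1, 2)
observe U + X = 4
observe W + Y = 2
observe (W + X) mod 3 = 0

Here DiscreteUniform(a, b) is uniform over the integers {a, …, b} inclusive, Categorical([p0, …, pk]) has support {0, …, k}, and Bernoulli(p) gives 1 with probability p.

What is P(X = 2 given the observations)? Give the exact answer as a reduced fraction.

Enumerate traces; 4 have nonzero weight after conditioning:
  (X=1, Y=0, Z=0, U=3, W=2) weight 1/156
  (X=1, Y=0, Z=1, U=3, W=2) weight 1/156
  (X=2, Y=1, Z=0, U=2, W=1) weight 1/120
  (X=2, Y=1, Z=1, U=2, W=1) weight 1/180
Group by X:
  weight(X=1) = 1/78
  weight(X=2) = 1/72
Total weight = 1/78 + 1/72 = 25/936
P(X=1 | obs) = 1/78 / 25/936 = 12/25
P(X=2 | obs) = 1/72 / 25/936 = 13/25

P(X = 2 | obs) = 13/25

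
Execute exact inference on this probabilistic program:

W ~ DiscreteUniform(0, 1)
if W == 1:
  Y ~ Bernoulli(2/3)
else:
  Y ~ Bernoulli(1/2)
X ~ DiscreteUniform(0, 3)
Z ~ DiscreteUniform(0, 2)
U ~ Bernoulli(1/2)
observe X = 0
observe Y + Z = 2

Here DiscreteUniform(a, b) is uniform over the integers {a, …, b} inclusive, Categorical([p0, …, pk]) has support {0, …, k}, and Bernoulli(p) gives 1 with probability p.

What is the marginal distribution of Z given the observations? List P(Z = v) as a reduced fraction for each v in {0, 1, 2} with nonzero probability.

Enumerate traces; 8 have nonzero weight after conditioning:
  (W=0, Y=0, X=0, Z=2, U=0) weight 1/96
  (W=0, Y=0, X=0, Z=2, U=1) weight 1/96
  (W=0, Y=1, X=0, Z=1, U=0) weight 1/96
  (W=0, Y=1, X=0, Z=1, U=1) weight 1/96
  (W=1, Y=0, X=0, Z=2, U=0) weight 1/144
  (W=1, Y=0, X=0, Z=2, U=1) weight 1/144
  (W=1, Y=1, X=0, Z=1, U=0) weight 1/72
  (W=1, Y=1, X=0, Z=1, U=1) weight 1/72
Group by Z:
  weight(Z=1) = 7/144
  weight(Z=2) = 5/144
Total weight = 7/144 + 5/144 = 1/12
P(Z=1 | obs) = 7/144 / 1/12 = 7/12
P(Z=2 | obs) = 5/144 / 1/12 = 5/12

P(Z=1) = 7/12, P(Z=2) = 5/12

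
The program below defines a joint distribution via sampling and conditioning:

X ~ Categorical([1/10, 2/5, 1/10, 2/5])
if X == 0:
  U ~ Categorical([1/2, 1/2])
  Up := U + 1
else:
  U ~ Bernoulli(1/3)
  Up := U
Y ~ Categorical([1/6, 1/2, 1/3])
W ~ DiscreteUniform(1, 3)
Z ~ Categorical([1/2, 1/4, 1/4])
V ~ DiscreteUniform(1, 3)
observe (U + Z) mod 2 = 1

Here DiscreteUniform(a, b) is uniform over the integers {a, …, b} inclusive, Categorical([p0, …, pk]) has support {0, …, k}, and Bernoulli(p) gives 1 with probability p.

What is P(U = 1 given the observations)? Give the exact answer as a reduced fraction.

Enumerate traces; 324 have nonzero weight after conditioning:
  (X=0, U=0, Y=0, W=1, Z=1, V=1) weight 1/4320
  (X=0, U=0, Y=0, W=1, Z=1, V=2) weight 1/4320
  (X=0, U=0, Y=0, W=1, Z=1, V=3) weight 1/4320
  (X=0, U=0, Y=0, W=2, Z=1, V=1) weight 1/4320
  (X=0, U=0, Y=0, W=2, Z=1, V=2) weight 1/4320
  (X=0, U=0, Y=0, W=2, Z=1, V=3) weight 1/4320
  (X=0, U=0, Y=0, W=3, Z=1, V=1) weight 1/4320
  (X=0, U=0, Y=0, W=3, Z=1, V=2) weight 1/4320
  (X=0, U=1, Y=0, W=1, Z=0, V=1) weight 1/2160
  … 315 more
Group by U:
  weight(U=0) = 13/80
  weight(U=1) = 21/80
Total weight = 13/80 + 21/80 = 17/40
P(U=0 | obs) = 13/80 / 17/40 = 13/34
P(U=1 | obs) = 21/80 / 17/40 = 21/34

P(U = 1 | obs) = 21/34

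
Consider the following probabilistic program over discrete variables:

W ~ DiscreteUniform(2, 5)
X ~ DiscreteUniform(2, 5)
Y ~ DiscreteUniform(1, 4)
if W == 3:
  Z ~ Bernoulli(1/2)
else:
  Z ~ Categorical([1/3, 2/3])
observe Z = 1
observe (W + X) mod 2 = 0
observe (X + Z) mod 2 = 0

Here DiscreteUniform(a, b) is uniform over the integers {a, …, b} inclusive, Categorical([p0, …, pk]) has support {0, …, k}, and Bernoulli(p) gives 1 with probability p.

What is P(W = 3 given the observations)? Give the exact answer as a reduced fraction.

Enumerate traces; 16 have nonzero weight after conditioning:
  (W=3, X=3, Y=1, Z=1) weight 1/128
  (W=3, X=3, Y=2, Z=1) weight 1/128
  (W=3, X=3, Y=3, Z=1) weight 1/128
  (W=3, X=3, Y=4, Z=1) weight 1/128
  (W=3, X=5, Y=1, Z=1) weight 1/128
  (W=3, X=5, Y=2, Z=1) weight 1/128
  (W=3, X=5, Y=3, Z=1) weight 1/128
  (W=3, X=5, Y=4, Z=1) weight 1/128
  (W=5, X=3, Y=1, Z=1) weight 1/96
  … 7 more
Group by W:
  weight(W=3) = 1/16
  weight(W=5) = 1/12
Total weight = 1/16 + 1/12 = 7/48
P(W=3 | obs) = 1/16 / 7/48 = 3/7
P(W=5 | obs) = 1/12 / 7/48 = 4/7

P(W = 3 | obs) = 3/7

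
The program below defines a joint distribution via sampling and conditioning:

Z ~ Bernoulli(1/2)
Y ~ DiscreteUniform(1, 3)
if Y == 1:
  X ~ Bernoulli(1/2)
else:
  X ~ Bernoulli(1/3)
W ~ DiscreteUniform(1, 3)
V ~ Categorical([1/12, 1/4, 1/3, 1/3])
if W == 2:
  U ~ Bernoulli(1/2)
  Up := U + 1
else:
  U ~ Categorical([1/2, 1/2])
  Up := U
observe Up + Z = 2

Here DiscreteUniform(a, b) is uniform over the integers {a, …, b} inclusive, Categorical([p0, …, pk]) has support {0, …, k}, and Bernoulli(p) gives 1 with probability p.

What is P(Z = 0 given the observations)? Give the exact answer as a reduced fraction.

Enumerate traces; 96 have nonzero weight after conditioning:
  (Z=0, Y=1, X=0, W=2, V=0, U=1) weight 1/864
  (Z=0, Y=1, X=0, W=2, V=1, U=1) weight 1/288
  (Z=0, Y=1, X=0, W=2, V=2, U=1) weight 1/216
  (Z=0, Y=1, X=0, W=2, V=3, U=1) weight 1/216
  (Z=0, Y=1, X=1, W=2, V=0, U=1) weight 1/864
  (Z=0, Y=1, X=1, W=2, V=1, U=1) weight 1/288
  (Z=0, Y=1, X=1, W=2, V=2, U=1) weight 1/216
  (Z=0, Y=1, X=1, W=2, V=3, U=1) weight 1/216
  (Z=1, Y=1, X=0, W=1, V=0, U=1) weight 1/864
  … 87 more
Group by Z:
  weight(Z=0) = 1/12
  weight(Z=1) = 1/4
Total weight = 1/12 + 1/4 = 1/3
P(Z=0 | obs) = 1/12 / 1/3 = 1/4
P(Z=1 | obs) = 1/4 / 1/3 = 3/4

P(Z = 0 | obs) = 1/4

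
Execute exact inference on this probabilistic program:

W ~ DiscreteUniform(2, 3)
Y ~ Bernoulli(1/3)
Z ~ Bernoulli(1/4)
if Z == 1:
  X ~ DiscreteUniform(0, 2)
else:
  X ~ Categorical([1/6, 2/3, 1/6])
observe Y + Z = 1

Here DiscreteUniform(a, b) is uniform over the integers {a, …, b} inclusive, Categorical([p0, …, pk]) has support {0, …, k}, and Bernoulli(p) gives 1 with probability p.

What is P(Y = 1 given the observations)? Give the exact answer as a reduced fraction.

Enumerate traces; 12 have nonzero weight after conditioning:
  (W=2, Y=0, Z=1, X=0) weight 1/36
  (W=2, Y=0, Z=1, X=1) weight 1/36
  (W=2, Y=0, Z=1, X=2) weight 1/36
  (W=2, Y=1, Z=0, X=0) weight 1/48
  (W=2, Y=1, Z=0, X=1) weight 1/12
  (W=2, Y=1, Z=0, X=2) weight 1/48
  (W=3, Y=0, Z=1, X=0) weight 1/36
  (W=3, Y=0, Z=1, X=1) weight 1/36
  … 4 more
Group by Y:
  weight(Y=0) = 1/6
  weight(Y=1) = 1/4
Total weight = 1/6 + 1/4 = 5/12
P(Y=0 | obs) = 1/6 / 5/12 = 2/5
P(Y=1 | obs) = 1/4 / 5/12 = 3/5

P(Y = 1 | obs) = 3/5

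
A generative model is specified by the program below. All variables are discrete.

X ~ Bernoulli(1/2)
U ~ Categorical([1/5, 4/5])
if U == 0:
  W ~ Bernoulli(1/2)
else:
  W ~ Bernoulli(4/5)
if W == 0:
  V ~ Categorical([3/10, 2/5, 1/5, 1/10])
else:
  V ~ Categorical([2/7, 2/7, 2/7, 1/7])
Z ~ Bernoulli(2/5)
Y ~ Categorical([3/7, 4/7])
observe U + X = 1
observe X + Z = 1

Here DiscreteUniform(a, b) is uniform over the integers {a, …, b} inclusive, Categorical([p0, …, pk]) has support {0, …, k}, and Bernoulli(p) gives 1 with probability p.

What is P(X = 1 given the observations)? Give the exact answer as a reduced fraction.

P(X = 1 | obs) = 3/11

Enumerate traces; 32 have nonzero weight after conditioning:
  (X=0, U=1, W=0, V=0, Z=1, Y=0) weight 18/4375
  (X=0, U=1, W=0, V=0, Z=1, Y=1) weight 24/4375
  (X=0, U=1, W=0, V=1, Z=1, Y=0) weight 24/4375
  (X=0, U=1, W=0, V=1, Z=1, Y=1) weight 32/4375
  (X=0, U=1, W=0, V=2, Z=1, Y=0) weight 12/4375
  (X=0, U=1, W=0, V=2, Z=1, Y=1) weight 16/4375
  (X=0, U=1, W=0, V=3, Z=1, Y=0) weight 6/4375
  (X=0, U=1, W=0, V=3, Z=1, Y=1) weight 8/4375
  (X=1, U=0, W=0, V=0, Z=0, Y=0) weight 27/7000
  … 23 more
Group by X:
  weight(X=0) = 4/25
  weight(X=1) = 3/50
Total weight = 4/25 + 3/50 = 11/50
P(X=0 | obs) = 4/25 / 11/50 = 8/11
P(X=1 | obs) = 3/50 / 11/50 = 3/11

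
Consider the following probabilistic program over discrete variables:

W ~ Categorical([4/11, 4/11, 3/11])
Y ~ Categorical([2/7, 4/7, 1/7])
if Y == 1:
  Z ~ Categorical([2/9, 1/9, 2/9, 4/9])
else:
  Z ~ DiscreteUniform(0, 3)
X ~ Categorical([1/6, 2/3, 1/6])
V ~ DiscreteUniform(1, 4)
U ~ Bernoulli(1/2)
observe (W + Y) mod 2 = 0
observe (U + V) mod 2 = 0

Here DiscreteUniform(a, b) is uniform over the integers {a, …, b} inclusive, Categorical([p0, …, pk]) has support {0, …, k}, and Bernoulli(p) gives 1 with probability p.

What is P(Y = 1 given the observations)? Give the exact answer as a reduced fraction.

Enumerate traces; 240 have nonzero weight after conditioning:
  (W=0, Y=0, Z=0, X=0, V=1, U=1) weight 1/1848
  (W=0, Y=0, Z=0, X=0, V=2, U=0) weight 1/1848
  (W=0, Y=0, Z=0, X=0, V=3, U=1) weight 1/1848
  (W=0, Y=0, Z=0, X=0, V=4, U=0) weight 1/1848
  (W=0, Y=0, Z=0, X=1, V=1, U=1) weight 1/462
  (W=0, Y=0, Z=0, X=1, V=2, U=0) weight 1/462
  (W=0, Y=0, Z=0, X=1, V=3, U=1) weight 1/462
  (W=0, Y=0, Z=0, X=1, V=4, U=0) weight 1/462
  (W=0, Y=2, Z=0, X=0, V=1, U=1) weight 1/3696
  (W=1, Y=1, Z=0, X=0, V=1, U=1) weight 2/2079
  … 230 more
Group by Y:
  weight(Y=0) = 1/11
  weight(Y=1) = 8/77
  weight(Y=2) = 1/22
Total weight = 1/11 + 8/77 + 1/22 = 37/154
P(Y=0 | obs) = 1/11 / 37/154 = 14/37
P(Y=1 | obs) = 8/77 / 37/154 = 16/37
P(Y=2 | obs) = 1/22 / 37/154 = 7/37

P(Y = 1 | obs) = 16/37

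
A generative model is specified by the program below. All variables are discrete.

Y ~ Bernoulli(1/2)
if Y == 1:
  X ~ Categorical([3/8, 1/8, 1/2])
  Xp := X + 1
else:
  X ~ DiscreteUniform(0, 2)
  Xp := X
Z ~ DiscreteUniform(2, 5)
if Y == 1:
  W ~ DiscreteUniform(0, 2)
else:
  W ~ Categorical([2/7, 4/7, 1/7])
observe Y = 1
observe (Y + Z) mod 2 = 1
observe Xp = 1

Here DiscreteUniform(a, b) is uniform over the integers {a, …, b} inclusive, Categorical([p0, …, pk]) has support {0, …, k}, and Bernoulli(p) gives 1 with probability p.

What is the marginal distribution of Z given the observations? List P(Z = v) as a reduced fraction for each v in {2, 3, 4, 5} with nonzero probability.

P(Z=2) = 1/2, P(Z=4) = 1/2

Enumerate traces; 6 have nonzero weight after conditioning:
  (Y=1, X=0, Z=2, W=0) weight 1/64
  (Y=1, X=0, Z=2, W=1) weight 1/64
  (Y=1, X=0, Z=2, W=2) weight 1/64
  (Y=1, X=0, Z=4, W=0) weight 1/64
  (Y=1, X=0, Z=4, W=1) weight 1/64
  (Y=1, X=0, Z=4, W=2) weight 1/64
Group by Z:
  weight(Z=2) = 3/64
  weight(Z=4) = 3/64
Total weight = 3/64 + 3/64 = 3/32
P(Z=2 | obs) = 3/64 / 3/32 = 1/2
P(Z=4 | obs) = 3/64 / 3/32 = 1/2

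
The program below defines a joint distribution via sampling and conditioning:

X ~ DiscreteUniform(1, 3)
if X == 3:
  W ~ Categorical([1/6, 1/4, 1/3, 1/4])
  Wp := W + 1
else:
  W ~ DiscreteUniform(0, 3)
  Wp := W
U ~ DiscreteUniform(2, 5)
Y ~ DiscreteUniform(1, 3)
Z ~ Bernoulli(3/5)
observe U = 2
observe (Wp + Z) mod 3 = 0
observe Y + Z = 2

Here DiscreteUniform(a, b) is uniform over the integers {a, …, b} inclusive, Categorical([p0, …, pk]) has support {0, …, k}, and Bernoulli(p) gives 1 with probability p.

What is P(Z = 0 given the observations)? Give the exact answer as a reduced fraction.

P(Z = 0 | obs) = 32/59

Enumerate traces; 8 have nonzero weight after conditioning:
  (X=1, W=0, U=2, Y=2, Z=0) weight 1/360
  (X=1, W=2, U=2, Y=1, Z=1) weight 1/240
  (X=1, W=3, U=2, Y=2, Z=0) weight 1/360
  (X=2, W=0, U=2, Y=2, Z=0) weight 1/360
  (X=2, W=2, U=2, Y=1, Z=1) weight 1/240
  (X=2, W=3, U=2, Y=2, Z=0) weight 1/360
  (X=3, W=1, U=2, Y=1, Z=1) weight 1/240
  (X=3, W=2, U=2, Y=2, Z=0) weight 1/270
Group by Z:
  weight(Z=0) = 2/135
  weight(Z=1) = 1/80
Total weight = 2/135 + 1/80 = 59/2160
P(Z=0 | obs) = 2/135 / 59/2160 = 32/59
P(Z=1 | obs) = 1/80 / 59/2160 = 27/59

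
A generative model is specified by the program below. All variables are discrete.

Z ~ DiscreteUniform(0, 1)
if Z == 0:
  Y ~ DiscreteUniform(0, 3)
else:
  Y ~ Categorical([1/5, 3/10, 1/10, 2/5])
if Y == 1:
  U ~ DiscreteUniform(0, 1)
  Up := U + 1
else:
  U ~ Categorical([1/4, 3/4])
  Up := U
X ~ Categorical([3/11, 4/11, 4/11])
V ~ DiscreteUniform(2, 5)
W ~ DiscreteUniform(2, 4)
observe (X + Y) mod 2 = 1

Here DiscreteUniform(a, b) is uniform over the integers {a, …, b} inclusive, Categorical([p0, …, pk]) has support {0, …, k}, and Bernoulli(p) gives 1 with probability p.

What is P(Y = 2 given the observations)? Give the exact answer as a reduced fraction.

P(Y = 2 | obs) = 7/58

Enumerate traces; 288 have nonzero weight after conditioning:
  (Z=0, Y=0, U=0, X=1, V=2, W=2) weight 1/1056
  (Z=0, Y=0, U=0, X=1, V=2, W=3) weight 1/1056
  (Z=0, Y=0, U=0, X=1, V=2, W=4) weight 1/1056
  (Z=0, Y=0, U=0, X=1, V=3, W=2) weight 1/1056
  (Z=0, Y=0, U=0, X=1, V=3, W=3) weight 1/1056
  (Z=0, Y=0, U=0, X=1, V=3, W=4) weight 1/1056
  (Z=0, Y=0, U=0, X=1, V=4, W=2) weight 1/1056
  (Z=0, Y=0, U=0, X=1, V=4, W=3) weight 1/1056
  (Z=0, Y=1, U=0, X=0, V=2, W=2) weight 1/704
  (Z=0, Y=2, U=0, X=1, V=2, W=2) weight 1/1056
  … 278 more
Group by Y:
  weight(Y=0) = 9/110
  weight(Y=1) = 7/40
  weight(Y=2) = 7/110
  weight(Y=3) = 91/440
Total weight = 9/110 + 7/40 + 7/110 + 91/440 = 29/55
P(Y=0 | obs) = 9/110 / 29/55 = 9/58
P(Y=1 | obs) = 7/40 / 29/55 = 77/232
P(Y=2 | obs) = 7/110 / 29/55 = 7/58
P(Y=3 | obs) = 91/440 / 29/55 = 91/232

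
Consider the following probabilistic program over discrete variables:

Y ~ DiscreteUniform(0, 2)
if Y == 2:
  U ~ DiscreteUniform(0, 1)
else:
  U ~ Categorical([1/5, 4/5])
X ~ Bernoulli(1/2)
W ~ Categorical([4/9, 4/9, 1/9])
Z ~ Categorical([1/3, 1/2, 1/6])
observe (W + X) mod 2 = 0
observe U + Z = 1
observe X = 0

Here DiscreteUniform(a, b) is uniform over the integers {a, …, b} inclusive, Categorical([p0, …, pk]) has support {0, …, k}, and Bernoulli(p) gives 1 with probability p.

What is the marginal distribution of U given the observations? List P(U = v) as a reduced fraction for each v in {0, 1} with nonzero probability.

Enumerate traces; 12 have nonzero weight after conditioning:
  (Y=0, U=0, X=0, W=0, Z=1) weight 1/135
  (Y=0, U=0, X=0, W=2, Z=1) weight 1/540
  (Y=0, U=1, X=0, W=0, Z=0) weight 8/405
  (Y=0, U=1, X=0, W=2, Z=0) weight 2/405
  (Y=1, U=0, X=0, W=0, Z=1) weight 1/135
  (Y=1, U=0, X=0, W=2, Z=1) weight 1/540
  (Y=1, U=1, X=0, W=0, Z=0) weight 8/405
  (Y=1, U=1, X=0, W=2, Z=0) weight 2/405
  … 4 more
Group by U:
  weight(U=0) = 1/24
  weight(U=1) = 7/108
Total weight = 1/24 + 7/108 = 23/216
P(U=0 | obs) = 1/24 / 23/216 = 9/23
P(U=1 | obs) = 7/108 / 23/216 = 14/23

P(U=0) = 9/23, P(U=1) = 14/23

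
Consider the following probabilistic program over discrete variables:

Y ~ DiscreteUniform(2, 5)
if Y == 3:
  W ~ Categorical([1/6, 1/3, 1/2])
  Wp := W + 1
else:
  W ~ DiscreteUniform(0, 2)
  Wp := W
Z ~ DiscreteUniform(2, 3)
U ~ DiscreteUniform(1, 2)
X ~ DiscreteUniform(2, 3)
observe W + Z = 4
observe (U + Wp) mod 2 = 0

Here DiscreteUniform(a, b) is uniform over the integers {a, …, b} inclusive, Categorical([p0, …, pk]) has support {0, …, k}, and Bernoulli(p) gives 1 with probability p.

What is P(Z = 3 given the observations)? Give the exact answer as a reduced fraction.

Enumerate traces; 16 have nonzero weight after conditioning:
  (Y=2, W=1, Z=3, U=1, X=2) weight 1/96
  (Y=2, W=1, Z=3, U=1, X=3) weight 1/96
  (Y=2, W=2, Z=2, U=2, X=2) weight 1/96
  (Y=2, W=2, Z=2, U=2, X=3) weight 1/96
  (Y=3, W=1, Z=3, U=2, X=2) weight 1/96
  (Y=3, W=1, Z=3, U=2, X=3) weight 1/96
  (Y=3, W=2, Z=2, U=1, X=2) weight 1/64
  (Y=3, W=2, Z=2, U=1, X=3) weight 1/64
  … 8 more
Group by Z:
  weight(Z=2) = 3/32
  weight(Z=3) = 1/12
Total weight = 3/32 + 1/12 = 17/96
P(Z=2 | obs) = 3/32 / 17/96 = 9/17
P(Z=3 | obs) = 1/12 / 17/96 = 8/17

P(Z = 3 | obs) = 8/17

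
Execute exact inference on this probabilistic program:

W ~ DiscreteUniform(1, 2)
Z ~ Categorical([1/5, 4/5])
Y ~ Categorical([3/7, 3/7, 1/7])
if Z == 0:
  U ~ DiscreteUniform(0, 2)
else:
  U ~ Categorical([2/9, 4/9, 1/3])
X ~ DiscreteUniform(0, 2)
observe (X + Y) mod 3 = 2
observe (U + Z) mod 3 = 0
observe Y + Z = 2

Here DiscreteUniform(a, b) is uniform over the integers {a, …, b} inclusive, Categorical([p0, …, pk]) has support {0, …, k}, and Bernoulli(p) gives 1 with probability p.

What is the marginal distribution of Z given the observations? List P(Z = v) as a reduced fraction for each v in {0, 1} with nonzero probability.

Enumerate traces; 4 have nonzero weight after conditioning:
  (W=1, Z=0, Y=2, U=0, X=0) weight 1/630
  (W=1, Z=1, Y=1, U=2, X=1) weight 2/105
  (W=2, Z=0, Y=2, U=0, X=0) weight 1/630
  (W=2, Z=1, Y=1, U=2, X=1) weight 2/105
Group by Z:
  weight(Z=0) = 1/315
  weight(Z=1) = 4/105
Total weight = 1/315 + 4/105 = 13/315
P(Z=0 | obs) = 1/315 / 13/315 = 1/13
P(Z=1 | obs) = 4/105 / 13/315 = 12/13

P(Z=0) = 1/13, P(Z=1) = 12/13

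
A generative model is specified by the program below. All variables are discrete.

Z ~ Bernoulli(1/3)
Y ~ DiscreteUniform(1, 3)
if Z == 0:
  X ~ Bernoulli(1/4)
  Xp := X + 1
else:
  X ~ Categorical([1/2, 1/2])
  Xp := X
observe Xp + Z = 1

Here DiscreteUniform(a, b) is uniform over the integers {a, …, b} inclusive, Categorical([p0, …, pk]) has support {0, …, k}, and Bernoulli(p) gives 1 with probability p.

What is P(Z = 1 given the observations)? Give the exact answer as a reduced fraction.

Enumerate traces; 6 have nonzero weight after conditioning:
  (Z=0, Y=1, X=0) weight 1/6
  (Z=0, Y=2, X=0) weight 1/6
  (Z=0, Y=3, X=0) weight 1/6
  (Z=1, Y=1, X=0) weight 1/18
  (Z=1, Y=2, X=0) weight 1/18
  (Z=1, Y=3, X=0) weight 1/18
Group by Z:
  weight(Z=0) = 1/2
  weight(Z=1) = 1/6
Total weight = 1/2 + 1/6 = 2/3
P(Z=0 | obs) = 1/2 / 2/3 = 3/4
P(Z=1 | obs) = 1/6 / 2/3 = 1/4

P(Z = 1 | obs) = 1/4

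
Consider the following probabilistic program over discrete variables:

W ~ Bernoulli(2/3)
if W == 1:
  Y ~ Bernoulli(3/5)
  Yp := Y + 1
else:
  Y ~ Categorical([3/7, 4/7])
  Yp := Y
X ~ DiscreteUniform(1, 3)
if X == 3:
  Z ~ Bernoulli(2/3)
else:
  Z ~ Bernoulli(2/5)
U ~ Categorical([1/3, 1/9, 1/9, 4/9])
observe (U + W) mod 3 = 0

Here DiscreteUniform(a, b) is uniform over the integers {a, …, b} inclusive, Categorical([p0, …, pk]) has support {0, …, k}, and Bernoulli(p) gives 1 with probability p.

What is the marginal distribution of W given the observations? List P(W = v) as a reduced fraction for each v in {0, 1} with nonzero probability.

Enumerate traces; 36 have nonzero weight after conditioning:
  (W=0, Y=0, X=1, Z=0, U=0) weight 1/105
  (W=0, Y=0, X=1, Z=0, U=3) weight 4/315
  (W=0, Y=0, X=1, Z=1, U=0) weight 2/315
  (W=0, Y=0, X=1, Z=1, U=3) weight 8/945
  (W=0, Y=0, X=2, Z=0, U=0) weight 1/105
  (W=0, Y=0, X=2, Z=0, U=3) weight 4/315
  (W=0, Y=0, X=2, Z=1, U=0) weight 2/315
  (W=0, Y=0, X=2, Z=1, U=3) weight 8/945
  (W=1, Y=0, X=1, Z=0, U=2) weight 4/675
  … 27 more
Group by W:
  weight(W=0) = 7/27
  weight(W=1) = 2/27
Total weight = 7/27 + 2/27 = 1/3
P(W=0 | obs) = 7/27 / 1/3 = 7/9
P(W=1 | obs) = 2/27 / 1/3 = 2/9

P(W=0) = 7/9, P(W=1) = 2/9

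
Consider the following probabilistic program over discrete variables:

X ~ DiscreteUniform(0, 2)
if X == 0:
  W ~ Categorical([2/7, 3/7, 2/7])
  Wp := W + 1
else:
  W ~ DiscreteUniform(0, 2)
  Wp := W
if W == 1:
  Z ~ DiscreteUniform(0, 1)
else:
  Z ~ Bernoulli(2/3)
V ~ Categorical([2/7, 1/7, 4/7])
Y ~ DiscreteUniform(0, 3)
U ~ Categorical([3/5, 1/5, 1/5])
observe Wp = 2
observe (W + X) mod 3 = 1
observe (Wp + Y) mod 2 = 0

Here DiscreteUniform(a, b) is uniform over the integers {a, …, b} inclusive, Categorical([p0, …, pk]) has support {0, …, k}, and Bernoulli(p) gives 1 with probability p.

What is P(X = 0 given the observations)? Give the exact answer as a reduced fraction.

Enumerate traces; 72 have nonzero weight after conditioning:
  (X=0, W=1, Z=0, V=0, Y=0, U=0) weight 3/980
  (X=0, W=1, Z=0, V=0, Y=0, U=1) weight 1/980
  (X=0, W=1, Z=0, V=0, Y=0, U=2) weight 1/980
  (X=0, W=1, Z=0, V=0, Y=2, U=0) weight 3/980
  (X=0, W=1, Z=0, V=0, Y=2, U=1) weight 1/980
  (X=0, W=1, Z=0, V=0, Y=2, U=2) weight 1/980
  (X=0, W=1, Z=0, V=1, Y=0, U=0) weight 3/1960
  (X=0, W=1, Z=0, V=1, Y=0, U=1) weight 1/1960
  (X=2, W=2, Z=0, V=0, Y=0, U=0) weight 1/630
  … 63 more
Group by X:
  weight(X=0) = 1/14
  weight(X=2) = 1/18
Total weight = 1/14 + 1/18 = 8/63
P(X=0 | obs) = 1/14 / 8/63 = 9/16
P(X=2 | obs) = 1/18 / 8/63 = 7/16

P(X = 0 | obs) = 9/16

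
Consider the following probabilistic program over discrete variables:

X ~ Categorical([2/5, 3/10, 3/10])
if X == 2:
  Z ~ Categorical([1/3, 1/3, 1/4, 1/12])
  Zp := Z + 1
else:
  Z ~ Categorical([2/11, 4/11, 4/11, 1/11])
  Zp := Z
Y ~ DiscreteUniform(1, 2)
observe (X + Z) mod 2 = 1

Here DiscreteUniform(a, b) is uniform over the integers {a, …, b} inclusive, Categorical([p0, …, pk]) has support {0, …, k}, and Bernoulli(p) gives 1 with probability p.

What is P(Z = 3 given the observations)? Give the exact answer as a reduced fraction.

Enumerate traces; 12 have nonzero weight after conditioning:
  (X=0, Z=1, Y=1) weight 4/55
  (X=0, Z=1, Y=2) weight 4/55
  (X=0, Z=3, Y=1) weight 1/55
  (X=0, Z=3, Y=2) weight 1/55
  (X=1, Z=0, Y=1) weight 3/110
  (X=1, Z=0, Y=2) weight 3/110
  (X=1, Z=2, Y=1) weight 3/55
  (X=1, Z=2, Y=2) weight 3/55
  … 4 more
Group by Z:
  weight(Z=0) = 3/55
  weight(Z=1) = 27/110
  weight(Z=2) = 6/55
  weight(Z=3) = 27/440
Total weight = 3/55 + 27/110 + 6/55 + 27/440 = 207/440
P(Z=0 | obs) = 3/55 / 207/440 = 8/69
P(Z=1 | obs) = 27/110 / 207/440 = 12/23
P(Z=2 | obs) = 6/55 / 207/440 = 16/69
P(Z=3 | obs) = 27/440 / 207/440 = 3/23

P(Z = 3 | obs) = 3/23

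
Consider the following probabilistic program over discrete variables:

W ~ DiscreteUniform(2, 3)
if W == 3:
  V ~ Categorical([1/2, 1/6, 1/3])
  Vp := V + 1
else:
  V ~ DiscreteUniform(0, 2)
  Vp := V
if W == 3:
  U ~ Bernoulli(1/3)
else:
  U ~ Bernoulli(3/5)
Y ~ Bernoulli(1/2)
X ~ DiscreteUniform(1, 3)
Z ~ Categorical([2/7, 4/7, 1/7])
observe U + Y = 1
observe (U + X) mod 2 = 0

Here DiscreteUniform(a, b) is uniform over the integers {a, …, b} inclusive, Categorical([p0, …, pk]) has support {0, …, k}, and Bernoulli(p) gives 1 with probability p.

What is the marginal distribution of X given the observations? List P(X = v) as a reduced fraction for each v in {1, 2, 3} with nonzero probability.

Enumerate traces; 54 have nonzero weight after conditioning:
  (W=2, V=0, U=0, Y=1, X=2, Z=0) weight 1/315
  (W=2, V=0, U=0, Y=1, X=2, Z=1) weight 2/315
  (W=2, V=0, U=0, Y=1, X=2, Z=2) weight 1/630
  (W=2, V=0, U=1, Y=0, X=1, Z=0) weight 1/210
  (W=2, V=0, U=1, Y=0, X=1, Z=1) weight 1/105
  (W=2, V=0, U=1, Y=0, X=1, Z=2) weight 1/420
  (W=2, V=0, U=1, Y=0, X=3, Z=0) weight 1/210
  (W=2, V=0, U=1, Y=0, X=3, Z=1) weight 1/105
  … 46 more
Group by X:
  weight(X=1) = 7/90
  weight(X=2) = 4/45
  weight(X=3) = 7/90
Total weight = 7/90 + 4/45 + 7/90 = 11/45
P(X=1 | obs) = 7/90 / 11/45 = 7/22
P(X=2 | obs) = 4/45 / 11/45 = 4/11
P(X=3 | obs) = 7/90 / 11/45 = 7/22

P(X=1) = 7/22, P(X=2) = 4/11, P(X=3) = 7/22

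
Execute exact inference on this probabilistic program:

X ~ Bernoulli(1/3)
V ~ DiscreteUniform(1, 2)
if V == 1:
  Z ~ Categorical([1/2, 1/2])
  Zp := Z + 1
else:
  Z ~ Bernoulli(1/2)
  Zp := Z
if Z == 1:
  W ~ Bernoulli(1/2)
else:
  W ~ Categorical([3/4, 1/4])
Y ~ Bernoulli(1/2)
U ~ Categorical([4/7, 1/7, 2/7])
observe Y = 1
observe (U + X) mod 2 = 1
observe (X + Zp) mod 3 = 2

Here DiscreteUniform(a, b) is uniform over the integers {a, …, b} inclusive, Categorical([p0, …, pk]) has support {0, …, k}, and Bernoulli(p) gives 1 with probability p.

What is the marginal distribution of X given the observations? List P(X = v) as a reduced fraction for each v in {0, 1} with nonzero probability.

P(X=0) = 1/7, P(X=1) = 6/7

Enumerate traces; 10 have nonzero weight after conditioning:
  (X=0, V=1, Z=1, W=0, Y=1, U=1) weight 1/168
  (X=0, V=1, Z=1, W=1, Y=1, U=1) weight 1/168
  (X=1, V=1, Z=0, W=0, Y=1, U=0) weight 1/56
  (X=1, V=1, Z=0, W=0, Y=1, U=2) weight 1/112
  (X=1, V=1, Z=0, W=1, Y=1, U=0) weight 1/168
  (X=1, V=1, Z=0, W=1, Y=1, U=2) weight 1/336
  (X=1, V=2, Z=1, W=0, Y=1, U=0) weight 1/84
  (X=1, V=2, Z=1, W=0, Y=1, U=2) weight 1/168
  … 2 more
Group by X:
  weight(X=0) = 1/84
  weight(X=1) = 1/14
Total weight = 1/84 + 1/14 = 1/12
P(X=0 | obs) = 1/84 / 1/12 = 1/7
P(X=1 | obs) = 1/14 / 1/12 = 6/7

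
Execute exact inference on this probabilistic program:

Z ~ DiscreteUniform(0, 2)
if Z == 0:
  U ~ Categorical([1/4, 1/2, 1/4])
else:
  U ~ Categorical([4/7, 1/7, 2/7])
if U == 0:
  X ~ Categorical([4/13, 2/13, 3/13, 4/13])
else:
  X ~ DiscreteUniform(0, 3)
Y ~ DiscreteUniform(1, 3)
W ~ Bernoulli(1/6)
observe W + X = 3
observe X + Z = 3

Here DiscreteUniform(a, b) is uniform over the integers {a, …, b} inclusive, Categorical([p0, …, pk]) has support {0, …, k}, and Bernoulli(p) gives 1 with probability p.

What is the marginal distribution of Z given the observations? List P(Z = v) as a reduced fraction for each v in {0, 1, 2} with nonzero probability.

Enumerate traces; 18 have nonzero weight after conditioning:
  (Z=0, U=0, X=3, Y=1, W=0) weight 5/702
  (Z=0, U=0, X=3, Y=2, W=0) weight 5/702
  (Z=0, U=0, X=3, Y=3, W=0) weight 5/702
  (Z=0, U=1, X=3, Y=1, W=0) weight 5/432
  (Z=0, U=1, X=3, Y=2, W=0) weight 5/432
  (Z=0, U=1, X=3, Y=3, W=0) weight 5/432
  (Z=0, U=2, X=3, Y=1, W=0) weight 5/864
  (Z=0, U=2, X=3, Y=2, W=0) weight 5/864
  (Z=1, U=0, X=2, Y=1, W=1) weight 2/819
  … 9 more
Group by Z:
  weight(Z=0) = 275/3744
  weight(Z=1) = 29/2184
Total weight = 275/3744 + 29/2184 = 2273/26208
P(Z=0 | obs) = 275/3744 / 2273/26208 = 1925/2273
P(Z=1 | obs) = 29/2184 / 2273/26208 = 348/2273

P(Z=0) = 1925/2273, P(Z=1) = 348/2273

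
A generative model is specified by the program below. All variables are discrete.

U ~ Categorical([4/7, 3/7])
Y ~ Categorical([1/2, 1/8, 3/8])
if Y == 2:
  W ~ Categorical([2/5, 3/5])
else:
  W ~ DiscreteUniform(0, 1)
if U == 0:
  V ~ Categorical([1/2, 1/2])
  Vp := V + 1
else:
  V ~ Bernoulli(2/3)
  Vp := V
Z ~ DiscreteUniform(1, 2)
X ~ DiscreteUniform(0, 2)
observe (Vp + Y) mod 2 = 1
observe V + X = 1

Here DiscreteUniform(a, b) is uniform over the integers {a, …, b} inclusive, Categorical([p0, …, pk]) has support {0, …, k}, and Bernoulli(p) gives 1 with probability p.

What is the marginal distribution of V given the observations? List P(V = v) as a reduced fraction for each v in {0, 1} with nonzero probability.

Enumerate traces; 24 have nonzero weight after conditioning:
  (U=0, Y=0, W=0, V=0, Z=1, X=1) weight 1/84
  (U=0, Y=0, W=0, V=0, Z=2, X=1) weight 1/84
  (U=0, Y=0, W=1, V=0, Z=1, X=1) weight 1/84
  (U=0, Y=0, W=1, V=0, Z=2, X=1) weight 1/84
  (U=0, Y=1, W=0, V=1, Z=1, X=0) weight 1/336
  (U=0, Y=1, W=0, V=1, Z=2, X=0) weight 1/336
  (U=0, Y=1, W=1, V=1, Z=1, X=0) weight 1/336
  (U=0, Y=1, W=1, V=1, Z=2, X=0) weight 1/336
  … 16 more
Group by V:
  weight(V=0) = 5/56
  weight(V=1) = 2/21
Total weight = 5/56 + 2/21 = 31/168
P(V=0 | obs) = 5/56 / 31/168 = 15/31
P(V=1 | obs) = 2/21 / 31/168 = 16/31

P(V=0) = 15/31, P(V=1) = 16/31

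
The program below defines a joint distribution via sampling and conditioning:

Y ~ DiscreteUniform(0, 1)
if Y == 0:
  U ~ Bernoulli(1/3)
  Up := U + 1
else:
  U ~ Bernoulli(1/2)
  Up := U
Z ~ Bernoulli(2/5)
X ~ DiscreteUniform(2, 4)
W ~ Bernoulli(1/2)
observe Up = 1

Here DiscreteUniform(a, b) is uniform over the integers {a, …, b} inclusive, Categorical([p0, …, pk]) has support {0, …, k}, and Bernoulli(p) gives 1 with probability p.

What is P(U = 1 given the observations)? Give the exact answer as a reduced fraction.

Enumerate traces; 24 have nonzero weight after conditioning:
  (Y=0, U=0, Z=0, X=2, W=0) weight 1/30
  (Y=0, U=0, Z=0, X=2, W=1) weight 1/30
  (Y=0, U=0, Z=0, X=3, W=0) weight 1/30
  (Y=0, U=0, Z=0, X=3, W=1) weight 1/30
  (Y=0, U=0, Z=0, X=4, W=0) weight 1/30
  (Y=0, U=0, Z=0, X=4, W=1) weight 1/30
  (Y=0, U=0, Z=1, X=2, W=0) weight 1/45
  (Y=0, U=0, Z=1, X=2, W=1) weight 1/45
  (Y=1, U=1, Z=0, X=2, W=0) weight 1/40
  … 15 more
Group by U:
  weight(U=0) = 1/3
  weight(U=1) = 1/4
Total weight = 1/3 + 1/4 = 7/12
P(U=0 | obs) = 1/3 / 7/12 = 4/7
P(U=1 | obs) = 1/4 / 7/12 = 3/7

P(U = 1 | obs) = 3/7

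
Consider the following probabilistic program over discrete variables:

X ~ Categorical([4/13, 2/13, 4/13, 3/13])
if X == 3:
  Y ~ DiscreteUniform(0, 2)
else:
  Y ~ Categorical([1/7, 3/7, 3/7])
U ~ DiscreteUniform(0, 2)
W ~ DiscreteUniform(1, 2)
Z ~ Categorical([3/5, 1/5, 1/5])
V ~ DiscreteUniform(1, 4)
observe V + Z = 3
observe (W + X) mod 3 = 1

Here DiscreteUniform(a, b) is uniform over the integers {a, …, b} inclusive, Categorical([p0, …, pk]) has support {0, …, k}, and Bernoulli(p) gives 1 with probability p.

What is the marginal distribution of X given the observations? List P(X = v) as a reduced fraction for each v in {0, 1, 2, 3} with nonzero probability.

Enumerate traces; 81 have nonzero weight after conditioning:
  (X=0, Y=0, U=0, W=1, Z=0, V=3) weight 1/910
  (X=0, Y=0, U=0, W=1, Z=1, V=2) weight 1/2730
  (X=0, Y=0, U=0, W=1, Z=2, V=1) weight 1/2730
  (X=0, Y=0, U=1, W=1, Z=0, V=3) weight 1/910
  (X=0, Y=0, U=1, W=1, Z=1, V=2) weight 1/2730
  (X=0, Y=0, U=1, W=1, Z=2, V=1) weight 1/2730
  (X=0, Y=0, U=2, W=1, Z=0, V=3) weight 1/910
  (X=0, Y=0, U=2, W=1, Z=1, V=2) weight 1/2730
  (X=2, Y=0, U=0, W=2, Z=0, V=3) weight 1/910
  (X=3, Y=0, U=0, W=1, Z=0, V=3) weight 1/520
  … 71 more
Group by X:
  weight(X=0) = 1/26
  weight(X=2) = 1/26
  weight(X=3) = 3/104
Total weight = 1/26 + 1/26 + 3/104 = 11/104
P(X=0 | obs) = 1/26 / 11/104 = 4/11
P(X=2 | obs) = 1/26 / 11/104 = 4/11
P(X=3 | obs) = 3/104 / 11/104 = 3/11

P(X=0) = 4/11, P(X=2) = 4/11, P(X=3) = 3/11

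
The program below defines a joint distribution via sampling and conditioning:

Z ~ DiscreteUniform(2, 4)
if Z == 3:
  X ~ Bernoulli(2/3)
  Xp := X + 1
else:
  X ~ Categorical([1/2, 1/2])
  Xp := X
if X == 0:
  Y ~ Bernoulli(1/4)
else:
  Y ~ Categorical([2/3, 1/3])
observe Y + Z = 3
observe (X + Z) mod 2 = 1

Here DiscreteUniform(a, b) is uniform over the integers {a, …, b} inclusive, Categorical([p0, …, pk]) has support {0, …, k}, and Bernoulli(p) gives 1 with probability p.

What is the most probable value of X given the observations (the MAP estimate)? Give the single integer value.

argmax_v P(X = v | obs) = 0

Enumerate traces; 2 have nonzero weight after conditioning:
  (Z=2, X=1, Y=1) weight 1/18
  (Z=3, X=0, Y=0) weight 1/12
Group by X:
  weight(X=0) = 1/12
  weight(X=1) = 1/18
Total weight = 1/12 + 1/18 = 5/36
P(X=0 | obs) = 1/12 / 5/36 = 3/5
P(X=1 | obs) = 1/18 / 5/36 = 2/5
argmax = 0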